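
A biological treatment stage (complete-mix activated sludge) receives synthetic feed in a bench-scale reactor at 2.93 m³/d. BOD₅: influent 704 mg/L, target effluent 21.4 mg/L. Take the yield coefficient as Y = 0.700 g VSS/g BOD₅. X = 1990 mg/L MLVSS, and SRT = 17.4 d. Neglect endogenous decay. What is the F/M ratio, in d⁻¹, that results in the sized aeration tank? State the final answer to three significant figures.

Biomass mass balance (decay neglected): V·X = Y·Q·(S₀ − S)·θ_c, so V = 0.700 × 2.93 × (704 − 21.4) × 17.4 / 1990 = 12.24 m³.
F/M = applied load / biomass = Q·S₀/(V·X) = 2.93 × 704 / (12.24 × 1990) = 0.08468 d⁻¹.

F/M ≈ 0.0847 d⁻¹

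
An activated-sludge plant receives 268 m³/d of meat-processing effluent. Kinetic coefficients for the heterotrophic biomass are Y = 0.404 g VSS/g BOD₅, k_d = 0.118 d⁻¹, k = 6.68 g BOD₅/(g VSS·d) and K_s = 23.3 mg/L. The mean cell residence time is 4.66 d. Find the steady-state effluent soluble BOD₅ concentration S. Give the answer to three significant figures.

From the Monod/SRT balance for a CMAS, S = K_s·(1+k_d θ_c)/[θ_c·(Y k − k_d) − 1] = 23.3 × (1 + 0.118 × 4.66) / [4.66 × (0.404 × 6.68 − 0.118) − 1] = 36.11 / 11.03 = 3.275 mg/L.

S ≈ 3.28 mg/L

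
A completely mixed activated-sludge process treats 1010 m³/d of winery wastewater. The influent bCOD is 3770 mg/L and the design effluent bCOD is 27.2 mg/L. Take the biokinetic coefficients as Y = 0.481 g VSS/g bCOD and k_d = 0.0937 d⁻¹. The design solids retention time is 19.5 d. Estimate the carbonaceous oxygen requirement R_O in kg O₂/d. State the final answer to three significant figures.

The observed yield is Y_obs = Y/(1 + k_d·θ_c) = 0.481 / (1 + 0.0937 × 19.5) = 0.481 / 2.827 = 0.1701 g VSS per g bCOD removed.
Mass of bCOD removed per day: Q(S₀ − S) = 1010 × 3743 g/m³ = 3780 kg/d.
Biomass synthesised: P_X = Y_obs × 3780 = 643.2 kg VSS/d.
R_O = Q·(S₀ − S) − 1.42·P_X = 3780 − 1.42 × 643.2 = 2867 kg O₂/d.

R_O ≈ 2870 kg O₂/d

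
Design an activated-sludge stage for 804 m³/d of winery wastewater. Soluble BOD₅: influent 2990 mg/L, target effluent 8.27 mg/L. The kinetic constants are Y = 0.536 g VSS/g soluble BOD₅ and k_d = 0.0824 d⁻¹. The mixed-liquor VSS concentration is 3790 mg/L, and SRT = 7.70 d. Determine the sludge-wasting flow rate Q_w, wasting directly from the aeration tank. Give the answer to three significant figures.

Q_w ≈ 207 m³/d

Rearranging the biomass balance for a CMAS with decay, V = Y·Q·ΔS·θ_c / [X·(1+k_d θ_c)] = 0.536 × 804 × (2990 − 8.27) × 7.70 / [3790 × (1 + 0.0824 × 7.70)] = 9.89×10^6 / 6195 = 1597 m³.
With mixed-liquor wasting, θ_c = V/Q_w, so Q_w = V/θ_c = 1597/7.70 = 207.4 m³/d.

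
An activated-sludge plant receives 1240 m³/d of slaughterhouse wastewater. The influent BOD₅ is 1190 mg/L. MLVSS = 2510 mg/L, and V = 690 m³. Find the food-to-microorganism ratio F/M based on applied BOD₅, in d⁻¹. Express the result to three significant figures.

F/M = Q·S₀ / (V·X) = 1240 × 1190 / (690.0 × 2510) = 0.8520 g BOD₅·(g VSS·d)⁻¹.

F/M ≈ 0.852 d⁻¹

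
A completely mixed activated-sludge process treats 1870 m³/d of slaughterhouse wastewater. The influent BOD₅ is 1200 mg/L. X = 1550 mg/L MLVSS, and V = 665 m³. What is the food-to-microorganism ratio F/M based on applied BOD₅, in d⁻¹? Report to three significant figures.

F/M ≈ 2.18 d⁻¹

F/M = applied load / biomass = Q·S₀/(V·X) = 1870 × 1200 / (665.0 × 1550) = 2.177 d⁻¹.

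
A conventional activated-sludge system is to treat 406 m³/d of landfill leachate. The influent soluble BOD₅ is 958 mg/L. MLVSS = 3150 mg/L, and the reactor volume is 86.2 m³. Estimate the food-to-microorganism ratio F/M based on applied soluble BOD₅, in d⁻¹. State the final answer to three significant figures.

F/M ≈ 1.43 d⁻¹

F/M = applied load / biomass = Q·S₀/(V·X) = 406 × 958 / (86.20 × 3150) = 1.432 d⁻¹.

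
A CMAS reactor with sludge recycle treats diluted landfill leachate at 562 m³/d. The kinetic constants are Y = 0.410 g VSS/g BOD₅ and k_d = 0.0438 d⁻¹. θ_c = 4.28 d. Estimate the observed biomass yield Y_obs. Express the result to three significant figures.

Y_obs ≈ 0.345 g VSS/g BOD₅

Observed yield with endogenous decay: Y_obs = Y / (1 + k_d·θ_c) = 0.410 / (1 + 0.0438 × 4.28) = 0.410 / 1.187 = 0.3453 g VSS/g BOD₅.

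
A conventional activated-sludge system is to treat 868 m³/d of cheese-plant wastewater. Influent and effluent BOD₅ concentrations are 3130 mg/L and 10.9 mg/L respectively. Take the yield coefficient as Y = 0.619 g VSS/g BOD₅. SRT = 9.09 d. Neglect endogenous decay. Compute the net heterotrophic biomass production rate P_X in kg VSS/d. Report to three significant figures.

P_X ≈ 1680 kg VSS/d

Since k_d ≈ 0, Y_obs = Y = 0.619 g VSS/g BOD₅.
ΔS = 3130 − 10.9 = 3119 mg/L, so the substrate removal rate is 868 × 3119/1000 = 2707 kg BOD₅/d.
P_X = Y_obs · Q(S₀ − S) = 0.6190 × 2707 = 1676 kg VSS/d.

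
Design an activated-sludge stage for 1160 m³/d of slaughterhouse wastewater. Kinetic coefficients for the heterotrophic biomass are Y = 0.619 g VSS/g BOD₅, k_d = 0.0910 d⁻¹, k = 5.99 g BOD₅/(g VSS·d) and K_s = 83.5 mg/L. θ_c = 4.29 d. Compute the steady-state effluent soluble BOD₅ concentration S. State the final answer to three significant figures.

S ≈ 8.00 mg/L

Effluent substrate depends only on kinetics and SRT: S = K_s(1 + k_d θ_c) / [θ_c(Yk − k_d) − 1] = 83.5 × (1 + 0.0910 × 4.29) / [4.29 × (0.619 × 5.99 − 0.0910) − 1] = 116.1 / 14.52 = 7.998 mg/L.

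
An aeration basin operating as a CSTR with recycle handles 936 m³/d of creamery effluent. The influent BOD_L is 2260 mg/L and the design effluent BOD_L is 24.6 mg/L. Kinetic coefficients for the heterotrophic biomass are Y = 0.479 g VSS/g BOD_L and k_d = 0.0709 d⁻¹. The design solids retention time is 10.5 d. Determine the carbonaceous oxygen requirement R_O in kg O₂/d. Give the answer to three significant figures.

R_O ≈ 1280 kg O₂/d

Observed yield with endogenous decay: Y_obs = Y / (1 + k_d·θ_c) = 0.479 / (1 + 0.0709 × 10.5) = 0.479 / 1.744 = 0.2746 g VSS/g BOD_L.
ΔS = 2260 − 24.6 = 2235 mg/L, so the substrate removal rate is 936 × 2235/1000 = 2092 kg BOD_L/d.
Net sludge production P_X = 0.2746 × 2092 = 574.5 kg VSS/d.
Carbonaceous O₂ demand = substrate oxidised − cell-mass equivalent = 2092 − 1.42 × 574.5 = 1277 kg O₂/d.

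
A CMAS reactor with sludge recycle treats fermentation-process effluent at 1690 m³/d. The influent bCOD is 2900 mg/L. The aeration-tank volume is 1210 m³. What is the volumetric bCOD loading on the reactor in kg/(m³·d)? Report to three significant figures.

L_v ≈ 4.05 kg bCOD/(m³·d)

L_v = Q S₀ / V = 1690 × 2900 × 10⁻³ / 1210 = 4.050 kg/(m³·d).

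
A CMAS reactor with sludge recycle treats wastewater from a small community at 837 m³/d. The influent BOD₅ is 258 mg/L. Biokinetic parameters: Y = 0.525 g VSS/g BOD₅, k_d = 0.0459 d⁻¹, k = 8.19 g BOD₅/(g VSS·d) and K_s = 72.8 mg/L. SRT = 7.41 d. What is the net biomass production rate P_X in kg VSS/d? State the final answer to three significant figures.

Effluent substrate depends only on kinetics and SRT: S = K_s(1 + k_d θ_c) / [θ_c(Yk − k_d) − 1] = 72.8 × (1 + 0.0459 × 7.41) / [7.41 × (0.525 × 8.19 − 0.0459) − 1] = 97.56 / 30.52 = 3.197 mg/L.
Y_obs = Y / (1 + k_d θ_c) = 0.525 / (1 + 0.0459 × 7.41) = 0.525 / 1.340 = 0.3918.
Q·(S₀ − S) = 837 × (258 − 3.20) × 10⁻³ = 213.3 kg/d removed.
Biomass produced: P_X = Y_obs·Q·ΔS = 0.3918 × 213.3 ≈ 83.55 kg VSS/d.

P_X ≈ 83.5 kg VSS/d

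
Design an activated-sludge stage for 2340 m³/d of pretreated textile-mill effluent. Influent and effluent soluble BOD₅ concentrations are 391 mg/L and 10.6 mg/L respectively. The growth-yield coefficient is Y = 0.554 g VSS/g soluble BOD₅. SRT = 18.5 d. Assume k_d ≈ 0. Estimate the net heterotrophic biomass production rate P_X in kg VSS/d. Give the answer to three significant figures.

Since k_d ≈ 0, Y_obs = Y = 0.554 g VSS/g soluble BOD₅.
Mass of soluble BOD₅ removed per day: Q(S₀ − S) = 2340 × 380.4 g/m³ = 890.1 kg/d.
Biomass produced: P_X = Y_obs·Q·ΔS = 0.5540 × 890.1 ≈ 493.1 kg VSS/d.

P_X ≈ 493 kg VSS/d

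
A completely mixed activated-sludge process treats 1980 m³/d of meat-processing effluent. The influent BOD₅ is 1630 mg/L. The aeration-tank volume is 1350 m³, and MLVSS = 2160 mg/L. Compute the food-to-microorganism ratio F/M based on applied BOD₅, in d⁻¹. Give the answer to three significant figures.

F/M ≈ 1.11 d⁻¹

F/M = Q·S₀ / (V·X) = 1980 × 1630 / (1350 × 2160) = 1.107 g BOD₅·(g VSS·d)⁻¹.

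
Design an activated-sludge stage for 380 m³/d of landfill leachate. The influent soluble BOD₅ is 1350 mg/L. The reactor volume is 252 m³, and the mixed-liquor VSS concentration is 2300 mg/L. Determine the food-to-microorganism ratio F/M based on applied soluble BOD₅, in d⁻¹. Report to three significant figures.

Food-to-microorganism ratio F/M = Q S₀ / (V X) = 380 × 1350 / (252.0 × 2300) = 0.8851 d⁻¹.

F/M ≈ 0.885 d⁻¹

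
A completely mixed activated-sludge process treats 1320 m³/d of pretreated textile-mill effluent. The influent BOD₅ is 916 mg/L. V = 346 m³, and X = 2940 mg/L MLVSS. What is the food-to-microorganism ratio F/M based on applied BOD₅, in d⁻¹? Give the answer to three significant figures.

Food-to-microorganism ratio F/M = Q S₀ / (V X) = 1320 × 916 / (346.0 × 2940) = 1.189 d⁻¹.

F/M ≈ 1.19 d⁻¹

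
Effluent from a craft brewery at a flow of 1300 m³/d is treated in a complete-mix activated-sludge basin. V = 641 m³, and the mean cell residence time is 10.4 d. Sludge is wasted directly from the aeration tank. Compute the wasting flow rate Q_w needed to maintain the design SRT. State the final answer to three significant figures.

Q_w ≈ 61.6 m³/d

With mixed-liquor wasting, θ_c = V/Q_w, so Q_w = V/θ_c = 641.0/10.4 = 61.63 m³/d.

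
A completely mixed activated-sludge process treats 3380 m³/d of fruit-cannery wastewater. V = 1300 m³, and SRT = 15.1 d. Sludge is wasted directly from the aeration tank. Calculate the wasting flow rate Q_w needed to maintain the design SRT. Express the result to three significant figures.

Q_w ≈ 86.1 m³/d

With mixed-liquor wasting, θ_c = V/Q_w, so Q_w = V/θ_c = 1300/15.1 = 86.09 m³/d.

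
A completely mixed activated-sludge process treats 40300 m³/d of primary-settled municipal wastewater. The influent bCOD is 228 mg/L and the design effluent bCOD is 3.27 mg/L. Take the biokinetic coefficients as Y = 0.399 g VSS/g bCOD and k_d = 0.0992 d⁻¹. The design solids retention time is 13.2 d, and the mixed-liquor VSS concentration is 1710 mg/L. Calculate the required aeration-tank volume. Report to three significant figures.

Steady-state biomass mass balance: V·X·(1 + k_d·θ_c) = Y·Q·(S₀ − S)·θ_c, so V = 0.399 × 40300 × (228 − 3.27) × 13.2 / [1710 × (1 + 0.0992 × 13.2)] = 4.77×10^7 / 3949 = 12078 m³.

V ≈ 12100 m³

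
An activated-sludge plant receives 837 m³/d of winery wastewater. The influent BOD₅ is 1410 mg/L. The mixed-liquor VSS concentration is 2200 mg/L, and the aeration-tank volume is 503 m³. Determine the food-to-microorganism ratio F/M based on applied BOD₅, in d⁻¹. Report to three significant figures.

Food-to-microorganism ratio F/M = Q S₀ / (V X) = 837 × 1410 / (503.0 × 2200) = 1.066 d⁻¹.

F/M ≈ 1.07 d⁻¹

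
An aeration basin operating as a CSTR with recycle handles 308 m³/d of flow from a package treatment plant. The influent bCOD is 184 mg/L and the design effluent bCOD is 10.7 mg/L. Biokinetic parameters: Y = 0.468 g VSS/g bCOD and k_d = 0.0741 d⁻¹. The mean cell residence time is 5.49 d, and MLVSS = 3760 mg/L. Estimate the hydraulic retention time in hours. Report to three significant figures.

Steady-state biomass mass balance: V·X·(1 + k_d·θ_c) = Y·Q·(S₀ − S)·θ_c, so V = 0.468 × 308 × (184 − 10.7) × 5.49 / [3760 × (1 + 0.0741 × 5.49)] = 1.37×10^5 / 5290 = 25.93 m³.
τ = V/Q = 25.93/308 = 0.08418 d, or 2.020 h.

τ ≈ 2.02 h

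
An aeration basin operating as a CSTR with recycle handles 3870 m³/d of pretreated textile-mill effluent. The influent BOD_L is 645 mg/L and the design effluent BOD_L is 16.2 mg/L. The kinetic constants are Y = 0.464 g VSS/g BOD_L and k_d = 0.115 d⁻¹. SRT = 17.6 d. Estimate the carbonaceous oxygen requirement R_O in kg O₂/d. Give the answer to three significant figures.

R_O ≈ 1900 kg O₂/d

The observed yield is Y_obs = Y/(1 + k_d·θ_c) = 0.464 / (1 + 0.115 × 17.6) = 0.464 / 3.024 = 0.1534 g VSS per g BOD_L removed.
Q·(S₀ − S) = 3870 × (645 − 16.2) × 10⁻³ = 2433 kg/d removed.
Biomass synthesised: P_X = Y_obs × 2433 = 373.4 kg VSS/d.
Carbonaceous O₂ demand = substrate oxidised − cell-mass equivalent = 2433 − 1.42 × 373.4 = 1903 kg O₂/d.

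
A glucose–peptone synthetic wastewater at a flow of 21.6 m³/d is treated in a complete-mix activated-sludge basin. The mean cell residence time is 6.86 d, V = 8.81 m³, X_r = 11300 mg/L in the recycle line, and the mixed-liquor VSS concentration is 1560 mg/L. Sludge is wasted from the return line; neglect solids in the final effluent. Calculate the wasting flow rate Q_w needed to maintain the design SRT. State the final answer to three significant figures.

Q_w = (V·X)/(θ_c X_r) = 8.810 × 1560 / (6.86 × 11300) = 0.1773 m³/d.

Q_w ≈ 0.177 m³/d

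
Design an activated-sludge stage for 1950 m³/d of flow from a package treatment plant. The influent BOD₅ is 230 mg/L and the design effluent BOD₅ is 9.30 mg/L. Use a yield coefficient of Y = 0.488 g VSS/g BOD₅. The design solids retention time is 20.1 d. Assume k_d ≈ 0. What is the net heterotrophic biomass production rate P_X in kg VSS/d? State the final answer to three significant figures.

No decay correction is needed, so Y_obs = Y = 0.488.
ΔS = 230 − 9.30 = 220.7 mg/L, so the substrate removal rate is 1950 × 220.7/1000 = 430.4 kg BOD₅/d.
So the net sludge growth is P_X = 0.4880 × 430.4 = 210.0 kg VSS/d.

P_X ≈ 210 kg VSS/d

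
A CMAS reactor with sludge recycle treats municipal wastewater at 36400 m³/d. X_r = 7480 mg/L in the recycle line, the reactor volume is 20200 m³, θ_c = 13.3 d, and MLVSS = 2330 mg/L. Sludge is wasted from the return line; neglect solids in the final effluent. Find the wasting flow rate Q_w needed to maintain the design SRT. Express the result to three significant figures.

Wasting from the return line (neglecting effluent solids): Q_w = V·X / (θ_c·X_r) = 20200 × 2330 / (13.3 × 7480) = 473.1 m³/d.

Q_w ≈ 473 m³/d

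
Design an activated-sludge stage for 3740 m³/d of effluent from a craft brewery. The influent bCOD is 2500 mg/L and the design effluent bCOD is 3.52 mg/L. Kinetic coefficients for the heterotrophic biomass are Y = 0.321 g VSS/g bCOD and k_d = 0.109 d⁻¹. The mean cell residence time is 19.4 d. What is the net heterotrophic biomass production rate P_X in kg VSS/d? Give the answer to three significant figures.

Y_obs = Y / (1 + k_d θ_c) = 0.321 / (1 + 0.109 × 19.4) = 0.321 / 3.115 = 0.1031.
ΔS = 2500 − 3.52 = 2496 mg/L, so the substrate removal rate is 3740 × 2496/1000 = 9337 kg bCOD/d.
Biomass produced: P_X = Y_obs·Q·ΔS = 0.1031 × 9337 ≈ 962.3 kg VSS/d.

P_X ≈ 962 kg VSS/d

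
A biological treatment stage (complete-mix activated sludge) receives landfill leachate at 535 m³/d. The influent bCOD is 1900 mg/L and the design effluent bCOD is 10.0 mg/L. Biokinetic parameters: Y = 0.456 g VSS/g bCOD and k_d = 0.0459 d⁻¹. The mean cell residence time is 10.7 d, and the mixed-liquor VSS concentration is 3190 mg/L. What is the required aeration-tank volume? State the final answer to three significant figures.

V ≈ 1040 m³

Rearranging the biomass balance for a CMAS with decay, V = Y·Q·ΔS·θ_c / [X·(1+k_d θ_c)] = 0.456 × 535 × (1900 − 10.0) × 10.7 / [3190 × (1 + 0.0459 × 10.7)] = 4.93×10^6 / 4757 = 1037 m³.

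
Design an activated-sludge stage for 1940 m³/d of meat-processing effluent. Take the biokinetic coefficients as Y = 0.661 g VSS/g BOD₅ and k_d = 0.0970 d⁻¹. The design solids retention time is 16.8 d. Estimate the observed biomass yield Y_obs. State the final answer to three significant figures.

The observed yield is Y_obs = Y/(1 + k_d·θ_c) = 0.661 / (1 + 0.0970 × 16.8) = 0.661 / 2.630 = 0.2514 g VSS per g BOD₅ removed.

Y_obs ≈ 0.251 g VSS/g BOD₅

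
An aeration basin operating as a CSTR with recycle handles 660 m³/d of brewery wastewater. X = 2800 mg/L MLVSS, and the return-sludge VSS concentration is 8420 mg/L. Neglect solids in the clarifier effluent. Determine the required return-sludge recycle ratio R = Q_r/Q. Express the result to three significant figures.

R ≈ 0.498

Mass balance around the secondary clarifier (neglecting effluent solids): R = X / (X_r − X) = 2800 / (8420 − 2800) = 0.4982.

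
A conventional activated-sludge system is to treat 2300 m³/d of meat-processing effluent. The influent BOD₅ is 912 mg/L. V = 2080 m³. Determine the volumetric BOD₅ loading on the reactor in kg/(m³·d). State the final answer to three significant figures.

Volumetric loading L_v = Q·S₀ / V = 2300 × 912 g/m³ / 2080 m³ = 1008 g/(m³·d) = 1.008 kg BOD₅/(m³·d).

L_v ≈ 1.01 kg BOD₅/(m³·d)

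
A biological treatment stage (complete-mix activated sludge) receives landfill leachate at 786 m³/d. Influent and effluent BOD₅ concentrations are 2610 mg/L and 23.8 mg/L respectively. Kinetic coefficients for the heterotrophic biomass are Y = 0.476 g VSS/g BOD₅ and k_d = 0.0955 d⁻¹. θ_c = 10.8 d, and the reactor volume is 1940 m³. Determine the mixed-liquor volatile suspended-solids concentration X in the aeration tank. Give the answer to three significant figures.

X ≈ 2650 mg/L

X = Y·Q·ΔS·θ_c / [V·(1 + k_d θ_c)] = 0.476 × 786 × (2610 − 23.8) × 10.8 / [1940 × (1 + 0.0955 × 10.8)] = 2652 mg/L.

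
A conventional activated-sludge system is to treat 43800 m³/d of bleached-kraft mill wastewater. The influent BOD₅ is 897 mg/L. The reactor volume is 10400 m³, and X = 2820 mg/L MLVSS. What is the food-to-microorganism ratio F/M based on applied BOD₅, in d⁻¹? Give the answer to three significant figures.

F/M ≈ 1.34 d⁻¹

Food-to-microorganism ratio F/M = Q S₀ / (V X) = 43800 × 897 / (10400 × 2820) = 1.340 d⁻¹.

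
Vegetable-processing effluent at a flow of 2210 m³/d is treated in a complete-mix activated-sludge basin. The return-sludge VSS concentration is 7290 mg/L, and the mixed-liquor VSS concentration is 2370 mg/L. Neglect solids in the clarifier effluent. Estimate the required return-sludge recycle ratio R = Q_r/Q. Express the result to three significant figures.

R ≈ 0.482

Mass balance around the secondary clarifier (neglecting effluent solids): R = X / (X_r − X) = 2370 / (7290 − 2370) = 0.4817.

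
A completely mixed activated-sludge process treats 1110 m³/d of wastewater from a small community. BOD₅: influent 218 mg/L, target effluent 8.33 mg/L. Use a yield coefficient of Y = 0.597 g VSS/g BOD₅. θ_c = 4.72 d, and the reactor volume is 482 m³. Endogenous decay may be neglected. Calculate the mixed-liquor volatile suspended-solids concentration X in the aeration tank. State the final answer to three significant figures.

X = Y·Q·ΔS·θ_c / V = 0.597 × 1110 × (218 − 8.33) × 4.72 / 482 = 1361 mg/L.

X ≈ 1360 mg/L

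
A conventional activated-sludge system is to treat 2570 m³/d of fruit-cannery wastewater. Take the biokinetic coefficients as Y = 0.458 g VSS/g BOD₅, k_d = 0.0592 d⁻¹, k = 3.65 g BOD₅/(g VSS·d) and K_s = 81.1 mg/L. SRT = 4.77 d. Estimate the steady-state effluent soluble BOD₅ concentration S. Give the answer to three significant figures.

Effluent substrate depends only on kinetics and SRT: S = K_s(1 + k_d θ_c) / [θ_c(Yk − k_d) − 1] = 81.1 × (1 + 0.0592 × 4.77) / [4.77 × (0.458 × 3.65 − 0.0592) − 1] = 104.0 / 6.692 = 15.54 mg/L.

S ≈ 15.5 mg/L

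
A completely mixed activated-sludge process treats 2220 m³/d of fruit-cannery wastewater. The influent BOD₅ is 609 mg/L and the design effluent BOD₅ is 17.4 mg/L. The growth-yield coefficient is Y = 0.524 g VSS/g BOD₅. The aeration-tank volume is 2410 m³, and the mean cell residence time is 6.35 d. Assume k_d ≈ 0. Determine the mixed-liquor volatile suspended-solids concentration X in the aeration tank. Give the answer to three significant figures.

From V·X = Y·Q·(S₀ − S)·θ_c (decay neglected): X = 0.524 × 2220 × (609 − 17.4) × 6.35 / 2410 = 1813 mg/L.

X ≈ 1810 mg/L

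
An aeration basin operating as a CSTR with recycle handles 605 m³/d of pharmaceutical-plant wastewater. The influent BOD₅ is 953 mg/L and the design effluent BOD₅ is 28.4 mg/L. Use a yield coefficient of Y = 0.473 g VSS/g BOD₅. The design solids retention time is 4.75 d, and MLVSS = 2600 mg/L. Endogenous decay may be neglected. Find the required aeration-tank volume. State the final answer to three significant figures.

V ≈ 483 m³

Biomass mass balance (decay neglected): V·X = Y·Q·(S₀ − S)·θ_c, so V = 0.473 × 605 × (953 − 28.4) × 4.75 / 2600 = 483.4 m³.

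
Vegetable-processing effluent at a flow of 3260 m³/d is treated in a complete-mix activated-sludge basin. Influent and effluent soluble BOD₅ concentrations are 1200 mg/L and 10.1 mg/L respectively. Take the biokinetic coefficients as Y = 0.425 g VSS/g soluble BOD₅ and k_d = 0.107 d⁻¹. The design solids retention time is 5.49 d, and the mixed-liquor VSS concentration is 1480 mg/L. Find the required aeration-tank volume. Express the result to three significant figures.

V ≈ 3850 m³

Steady-state biomass mass balance: V·X·(1 + k_d·θ_c) = Y·Q·(S₀ − S)·θ_c, so V = 0.425 × 3260 × (1200 − 10.1) × 5.49 / [1480 × (1 + 0.107 × 5.49)] = 9.05×10^6 / 2349 = 3852 m³.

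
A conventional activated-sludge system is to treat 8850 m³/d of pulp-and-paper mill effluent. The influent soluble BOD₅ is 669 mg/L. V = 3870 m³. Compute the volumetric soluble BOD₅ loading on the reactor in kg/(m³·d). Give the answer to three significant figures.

L_v ≈ 1.53 kg soluble BOD₅/(m³·d)

L_v = Q S₀ / V = 8850 × 669 × 10⁻³ / 3870 = 1.530 kg/(m³·d).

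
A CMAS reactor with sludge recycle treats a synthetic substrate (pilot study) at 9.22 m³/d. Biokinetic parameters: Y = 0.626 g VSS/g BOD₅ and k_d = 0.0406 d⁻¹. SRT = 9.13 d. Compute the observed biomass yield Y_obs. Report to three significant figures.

Y_obs ≈ 0.457 g VSS/g BOD₅

Observed yield with endogenous decay: Y_obs = Y / (1 + k_d·θ_c) = 0.626 / (1 + 0.0406 × 9.13) = 0.626 / 1.371 = 0.4567 g VSS/g BOD₅.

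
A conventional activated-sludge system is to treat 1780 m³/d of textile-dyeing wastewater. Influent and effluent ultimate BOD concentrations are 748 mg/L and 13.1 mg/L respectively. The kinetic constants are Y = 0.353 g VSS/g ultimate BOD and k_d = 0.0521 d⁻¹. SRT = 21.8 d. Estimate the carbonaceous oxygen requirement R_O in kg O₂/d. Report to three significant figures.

The observed yield is Y_obs = Y/(1 + k_d·θ_c) = 0.353 / (1 + 0.0521 × 21.8) = 0.353 / 2.136 = 0.1653 g VSS per g ultimate BOD removed.
Q·(S₀ − S) = 1780 × (748 − 13.1) × 10⁻³ = 1308 kg/d removed.
P_X = Y_obs·Q·(S₀ − S) = 0.1653 × 1308 = 216.2 kg VSS/d.
R_O = Q·ΔS − 1.42 P_X = 1308 − 307.0 = 1001 kg O₂/d.

R_O ≈ 1000 kg O₂/d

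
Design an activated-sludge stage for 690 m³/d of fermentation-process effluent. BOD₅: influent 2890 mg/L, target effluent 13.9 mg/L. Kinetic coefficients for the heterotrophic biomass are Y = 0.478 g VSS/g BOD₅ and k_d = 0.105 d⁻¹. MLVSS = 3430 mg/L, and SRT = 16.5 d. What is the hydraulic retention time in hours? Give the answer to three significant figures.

τ ≈ 58.1 h

Steady-state biomass mass balance: V·X·(1 + k_d·θ_c) = Y·Q·(S₀ − S)·θ_c, so V = 0.478 × 690 × (2890 − 13.9) × 16.5 / [3430 × (1 + 0.105 × 16.5)] = 1.57×10^7 / 9372 = 1670 m³.
Hydraulic retention time τ = V/Q = 1670 / 690 = 2.420 d = 58.09 h.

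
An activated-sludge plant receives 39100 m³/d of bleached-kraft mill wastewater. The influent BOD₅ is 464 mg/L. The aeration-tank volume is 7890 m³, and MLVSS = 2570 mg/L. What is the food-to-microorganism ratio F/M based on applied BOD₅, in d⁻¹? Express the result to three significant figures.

F/M = Q·S₀ / (V·X) = 39100 × 464 / (7890 × 2570) = 0.8947 g BOD₅·(g VSS·d)⁻¹.

F/M ≈ 0.895 d⁻¹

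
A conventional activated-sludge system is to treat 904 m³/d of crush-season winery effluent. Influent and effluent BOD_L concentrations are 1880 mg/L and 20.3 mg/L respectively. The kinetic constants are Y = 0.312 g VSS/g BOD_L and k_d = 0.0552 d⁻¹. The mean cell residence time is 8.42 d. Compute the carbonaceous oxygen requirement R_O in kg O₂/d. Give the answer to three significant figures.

Correct the yield for decay: Y_obs = Y/(1 + k_d θ_c) = 0.312 / (1 + 0.0552 × 8.42) = 0.312 / 1.465 = 0.2130.
Substrate removed = Q·(S₀ − S) = 904 m³/d × (1880 − 20.3) g/m³ = 1.68×10^6 g/d = 1681 kg/d.
Biomass synthesised: P_X = Y_obs × 1681 = 358.1 kg VSS/d.
Carbonaceous O₂ demand = substrate oxidised − cell-mass equivalent = 1681 − 1.42 × 358.1 = 1173 kg O₂/d.

R_O ≈ 1170 kg O₂/d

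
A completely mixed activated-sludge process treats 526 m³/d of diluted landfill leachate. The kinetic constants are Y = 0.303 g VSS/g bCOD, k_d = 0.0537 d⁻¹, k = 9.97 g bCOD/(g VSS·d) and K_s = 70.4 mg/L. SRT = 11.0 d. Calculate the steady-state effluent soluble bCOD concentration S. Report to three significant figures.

S ≈ 3.54 mg/L

For a completely mixed reactor with recycle the Lawrence–McCarty relation gives S = K_s·(1 + k_d·θ_c) / [θ_c·(Y·k − k_d) − 1] = 70.4 × (1 + 0.0537 × 11.0) / [11.0 × (0.303 × 9.97 − 0.0537) − 1] = 112.0 / 31.64 = 3.539 mg/L.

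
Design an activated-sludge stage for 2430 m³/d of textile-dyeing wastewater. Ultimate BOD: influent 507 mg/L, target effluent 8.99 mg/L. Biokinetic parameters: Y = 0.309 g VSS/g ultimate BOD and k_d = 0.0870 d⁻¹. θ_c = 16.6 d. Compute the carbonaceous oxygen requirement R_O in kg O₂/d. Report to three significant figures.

R_O ≈ 993 kg O₂/d

The observed yield is Y_obs = Y/(1 + k_d·θ_c) = 0.309 / (1 + 0.0870 × 16.6) = 0.309 / 2.444 = 0.1264 g VSS per g ultimate BOD removed.
ΔS = 507 − 8.99 = 498.0 mg/L, so the substrate removal rate is 2430 × 498.0/1000 = 1210 kg ultimate BOD/d.
Biomass synthesised: P_X = Y_obs × 1210 = 153.0 kg VSS/d.
R_O = Q·ΔS − 1.42 P_X = 1210 − 217.2 = 992.9 kg O₂/d.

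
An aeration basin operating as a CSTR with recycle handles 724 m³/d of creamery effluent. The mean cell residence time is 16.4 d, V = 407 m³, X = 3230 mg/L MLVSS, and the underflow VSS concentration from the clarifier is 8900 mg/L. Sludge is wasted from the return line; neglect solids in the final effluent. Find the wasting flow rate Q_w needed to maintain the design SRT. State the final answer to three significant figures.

Q_w ≈ 9.01 m³/d

Q_w = (V·X)/(θ_c X_r) = 407.0 × 3230 / (16.4 × 8900) = 9.007 m³/d.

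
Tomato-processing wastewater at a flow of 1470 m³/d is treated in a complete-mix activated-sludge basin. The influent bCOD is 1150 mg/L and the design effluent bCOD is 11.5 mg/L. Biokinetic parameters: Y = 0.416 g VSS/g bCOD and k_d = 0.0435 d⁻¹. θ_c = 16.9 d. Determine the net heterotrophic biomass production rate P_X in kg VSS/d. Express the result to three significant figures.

P_X ≈ 401 kg VSS/d

The observed yield is Y_obs = Y/(1 + k_d·θ_c) = 0.416 / (1 + 0.0435 × 16.9) = 0.416 / 1.735 = 0.2397 g VSS per g bCOD removed.
Substrate removed = Q·(S₀ − S) = 1470 m³/d × (1150 − 11.5) g/m³ = 1.67×10^6 g/d = 1674 kg/d.
So the net sludge growth is P_X = 0.2397 × 1674 = 401.2 kg VSS/d.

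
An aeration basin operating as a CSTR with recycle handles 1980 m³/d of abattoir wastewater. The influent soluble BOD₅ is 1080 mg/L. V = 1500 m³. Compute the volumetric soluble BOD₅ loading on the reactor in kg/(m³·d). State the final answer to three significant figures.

L_v ≈ 1.43 kg soluble BOD₅/(m³·d)

Applied soluble BOD₅ load per unit volume = Q·S₀/V = (1980 × 1080/1000)/1500 = 1.426 kg soluble BOD₅·m⁻³·d⁻¹.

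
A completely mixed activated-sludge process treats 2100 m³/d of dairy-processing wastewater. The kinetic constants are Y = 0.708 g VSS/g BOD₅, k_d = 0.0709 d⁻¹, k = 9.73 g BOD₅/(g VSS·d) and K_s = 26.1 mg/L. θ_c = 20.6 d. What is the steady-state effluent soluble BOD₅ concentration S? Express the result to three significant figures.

For a completely mixed reactor with recycle the Lawrence–McCarty relation gives S = K_s·(1 + k_d·θ_c) / [θ_c·(Y·k − k_d) − 1] = 26.1 × (1 + 0.0709 × 20.6) / [20.6 × (0.708 × 9.73 − 0.0709) − 1] = 64.22 / 139.4 = 0.4605 mg/L.

S ≈ 0.461 mg/L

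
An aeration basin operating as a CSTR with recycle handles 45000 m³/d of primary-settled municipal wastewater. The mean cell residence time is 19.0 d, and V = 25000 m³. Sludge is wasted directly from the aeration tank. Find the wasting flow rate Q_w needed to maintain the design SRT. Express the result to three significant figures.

Wasting from the aeration tank: Q_w = V / θ_c = 25000 / 19.0 = 1316 m³/d.

Q_w ≈ 1320 m³/d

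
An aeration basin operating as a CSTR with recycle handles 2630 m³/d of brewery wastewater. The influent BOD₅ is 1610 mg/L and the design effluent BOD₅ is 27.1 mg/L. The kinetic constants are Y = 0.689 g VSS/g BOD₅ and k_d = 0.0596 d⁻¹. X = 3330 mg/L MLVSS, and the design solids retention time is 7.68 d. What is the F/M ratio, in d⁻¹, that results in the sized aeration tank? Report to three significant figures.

F/M ≈ 0.280 d⁻¹

Steady-state biomass mass balance: V·X·(1 + k_d·θ_c) = Y·Q·(S₀ − S)·θ_c, so V = 0.689 × 2630 × (1610 − 27.1) × 7.68 / [3330 × (1 + 0.0596 × 7.68)] = 2.2×10^7 / 4854 = 4538 m³.
F/M = Q·S₀ / (V·X) = 2630 × 1610 / (4538 × 3330) = 0.2802 g BOD₅·(g VSS·d)⁻¹.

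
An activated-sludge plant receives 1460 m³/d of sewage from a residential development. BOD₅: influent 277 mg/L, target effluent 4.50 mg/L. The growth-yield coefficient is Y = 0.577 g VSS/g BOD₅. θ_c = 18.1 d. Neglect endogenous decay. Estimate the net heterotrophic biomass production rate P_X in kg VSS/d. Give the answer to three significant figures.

P_X ≈ 230 kg VSS/d

With endogenous decay neglected, the observed yield equals the true yield: Y_obs = Y = 0.577 g VSS/g BOD₅.
ΔS = 277 − 4.50 = 272.5 mg/L, so the substrate removal rate is 1460 × 272.5/1000 = 397.9 kg BOD₅/d.
Biomass produced: P_X = Y_obs·Q·ΔS = 0.5770 × 397.9 ≈ 229.6 kg VSS/d.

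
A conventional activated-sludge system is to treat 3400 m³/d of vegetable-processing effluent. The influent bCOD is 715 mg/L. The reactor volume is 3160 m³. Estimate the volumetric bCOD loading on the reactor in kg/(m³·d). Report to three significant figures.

L_v ≈ 0.769 kg bCOD/(m³·d)

Applied bCOD load per unit volume = Q·S₀/V = (3400 × 715/1000)/3160 = 0.7693 kg bCOD·m⁻³·d⁻¹.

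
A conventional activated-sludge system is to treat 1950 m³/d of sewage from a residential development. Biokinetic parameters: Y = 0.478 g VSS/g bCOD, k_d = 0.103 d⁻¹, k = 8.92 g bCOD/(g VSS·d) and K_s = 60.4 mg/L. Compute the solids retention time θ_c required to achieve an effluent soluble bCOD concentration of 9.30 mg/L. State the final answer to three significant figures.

At the target effluent, Y k S/(K_s+S) = 0.478×8.92×9.30/69.70 = 0.5689 d⁻¹.
θ_c = 1/(μ − k_d) = 1/(0.5689 − 0.103) = 1/0.4659 = 2.146 d.

θ_c ≈ 2.15 d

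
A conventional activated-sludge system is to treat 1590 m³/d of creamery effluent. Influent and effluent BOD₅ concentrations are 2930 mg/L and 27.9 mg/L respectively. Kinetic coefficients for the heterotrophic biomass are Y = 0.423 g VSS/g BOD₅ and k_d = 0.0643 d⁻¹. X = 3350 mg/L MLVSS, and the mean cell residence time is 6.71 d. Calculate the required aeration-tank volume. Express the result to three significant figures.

V ≈ 2730 m³

Steady-state biomass mass balance: V·X·(1 + k_d·θ_c) = Y·Q·(S₀ − S)·θ_c, so V = 0.423 × 1590 × (2930 − 27.9) × 6.71 / [3350 × (1 + 0.0643 × 6.71)] = 1.31×10^7 / 4795 = 2731 m³.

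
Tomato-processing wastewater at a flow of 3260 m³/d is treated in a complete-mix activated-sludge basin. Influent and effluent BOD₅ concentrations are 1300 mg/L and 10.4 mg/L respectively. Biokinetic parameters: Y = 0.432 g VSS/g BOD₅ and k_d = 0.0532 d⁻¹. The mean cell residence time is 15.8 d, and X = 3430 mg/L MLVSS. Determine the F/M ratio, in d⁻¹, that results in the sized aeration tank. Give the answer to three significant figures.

Rearranging the biomass balance for a CMAS with decay, V = Y·Q·ΔS·θ_c / [X·(1+k_d θ_c)] = 0.432 × 3260 × (1300 − 10.4) × 15.8 / [3430 × (1 + 0.0532 × 15.8)] = 2.87×10^7 / 6313 = 4545 m³.
F/M = applied load / biomass = Q·S₀/(V·X) = 3260 × 1300 / (4545 × 3430) = 0.2718 d⁻¹.

F/M ≈ 0.272 d⁻¹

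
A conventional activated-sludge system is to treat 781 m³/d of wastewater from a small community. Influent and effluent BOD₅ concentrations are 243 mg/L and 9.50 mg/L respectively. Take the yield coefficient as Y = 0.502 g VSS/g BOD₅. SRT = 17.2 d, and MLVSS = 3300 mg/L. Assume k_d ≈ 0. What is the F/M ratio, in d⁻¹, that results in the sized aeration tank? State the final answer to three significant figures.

F/M ≈ 0.121 d⁻¹

Biomass mass balance (decay neglected): V·X = Y·Q·(S₀ − S)·θ_c, so V = 0.502 × 781 × (243 − 9.50) × 17.2 / 3300 = 477.2 m³.
Food-to-microorganism ratio F/M = Q S₀ / (V X) = 781 × 243 / (477.2 × 3300) = 0.1205 d⁻¹.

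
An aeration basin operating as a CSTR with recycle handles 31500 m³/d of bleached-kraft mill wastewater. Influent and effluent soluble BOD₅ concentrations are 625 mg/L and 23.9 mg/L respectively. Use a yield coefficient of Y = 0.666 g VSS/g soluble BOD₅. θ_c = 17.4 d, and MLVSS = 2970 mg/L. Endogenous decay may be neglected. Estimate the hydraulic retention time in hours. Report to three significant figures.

Biomass mass balance (decay neglected): V·X = Y·Q·(S₀ − S)·θ_c, so V = 0.666 × 31500 × (625 − 23.9) × 17.4 / 2970 = 73880 m³.
HRT = V/Q = 73880 m³ / 31500 m³·d⁻¹ = 2.345 d × 24 = 56.29 h.

τ ≈ 56.3 h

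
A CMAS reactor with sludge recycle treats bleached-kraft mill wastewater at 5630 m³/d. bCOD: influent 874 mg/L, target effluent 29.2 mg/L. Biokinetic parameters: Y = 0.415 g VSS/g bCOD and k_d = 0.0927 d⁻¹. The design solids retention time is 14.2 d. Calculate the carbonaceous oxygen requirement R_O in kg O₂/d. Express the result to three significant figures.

R_O ≈ 3550 kg O₂/d

Correct the yield for decay: Y_obs = Y/(1 + k_d θ_c) = 0.415 / (1 + 0.0927 × 14.2) = 0.415 / 2.316 = 0.1792.
Substrate removed = Q·(S₀ − S) = 5630 m³/d × (874 − 29.2) g/m³ = 4.76×10^6 g/d = 4756 kg/d.
P_X = Y_obs·Q·(S₀ − S) = 0.1792 × 4756 = 852.1 kg VSS/d.
Carbonaceous O₂ demand = substrate oxidised − cell-mass equivalent = 4756 − 1.42 × 852.1 = 3546 kg O₂/d.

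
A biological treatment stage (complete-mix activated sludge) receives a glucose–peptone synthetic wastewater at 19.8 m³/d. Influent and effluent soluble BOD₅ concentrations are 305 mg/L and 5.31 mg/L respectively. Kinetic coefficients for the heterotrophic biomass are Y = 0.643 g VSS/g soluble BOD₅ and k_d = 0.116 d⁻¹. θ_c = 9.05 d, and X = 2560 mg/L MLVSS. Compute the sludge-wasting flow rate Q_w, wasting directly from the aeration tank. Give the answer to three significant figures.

Q_w ≈ 0.727 m³/d

Rearranging the biomass balance for a CMAS with decay, V = Y·Q·ΔS·θ_c / [X·(1+k_d θ_c)] = 0.643 × 19.8 × (305 − 5.31) × 9.05 / [2560 × (1 + 0.116 × 9.05)] = 3.45×10^4 / 5247 = 6.580 m³.
With mixed-liquor wasting, θ_c = V/Q_w, so Q_w = V/θ_c = 6.580/9.05 = 0.7271 m³/d.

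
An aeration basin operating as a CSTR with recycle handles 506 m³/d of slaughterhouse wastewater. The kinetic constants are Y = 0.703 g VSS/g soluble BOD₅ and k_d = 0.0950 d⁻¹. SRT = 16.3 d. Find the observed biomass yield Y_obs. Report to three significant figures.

Y_obs ≈ 0.276 g VSS/g soluble BOD₅

Y_obs = Y / (1 + k_d θ_c) = 0.703 / (1 + 0.0950 × 16.3) = 0.703 / 2.548 = 0.2758.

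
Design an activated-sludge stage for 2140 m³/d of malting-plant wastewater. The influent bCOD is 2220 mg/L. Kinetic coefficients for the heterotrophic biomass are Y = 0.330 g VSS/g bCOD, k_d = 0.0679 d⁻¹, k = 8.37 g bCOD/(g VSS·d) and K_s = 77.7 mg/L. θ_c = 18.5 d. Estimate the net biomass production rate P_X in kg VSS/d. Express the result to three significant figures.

P_X ≈ 694 kg VSS/d

Effluent substrate depends only on kinetics and SRT: S = K_s(1 + k_d θ_c) / [θ_c(Yk − k_d) − 1] = 77.7 × (1 + 0.0679 × 18.5) / [18.5 × (0.330 × 8.37 − 0.0679) − 1] = 175.3 / 48.84 = 3.589 mg/L.
Correct the yield for decay: Y_obs = Y/(1 + k_d θ_c) = 0.330 / (1 + 0.0679 × 18.5) = 0.330 / 2.256 = 0.1463.
Mass of bCOD removed per day: Q(S₀ − S) = 2140 × 2216 g/m³ = 4743 kg/d.
P_X = Y_obs · Q(S₀ − S) = 0.1463 × 4743 = 693.8 kg VSS/d.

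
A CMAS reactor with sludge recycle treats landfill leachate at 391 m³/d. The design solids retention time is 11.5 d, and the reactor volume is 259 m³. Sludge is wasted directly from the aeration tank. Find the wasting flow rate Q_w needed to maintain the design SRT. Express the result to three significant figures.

For wasting at MLVSS concentration, Q_w = V/θ_c = 259.0/11.5 = 22.52 m³/d.

Q_w ≈ 22.5 m³/d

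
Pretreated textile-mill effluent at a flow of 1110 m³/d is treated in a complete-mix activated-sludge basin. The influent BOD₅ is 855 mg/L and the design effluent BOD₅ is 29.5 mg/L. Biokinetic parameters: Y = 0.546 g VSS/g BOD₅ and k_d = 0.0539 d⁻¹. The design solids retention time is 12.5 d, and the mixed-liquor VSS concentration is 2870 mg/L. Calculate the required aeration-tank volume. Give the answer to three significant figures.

V ≈ 1300 m³

Steady-state biomass mass balance: V·X·(1 + k_d·θ_c) = Y·Q·(S₀ − S)·θ_c, so V = 0.546 × 1110 × (855 − 29.5) × 12.5 / [2870 × (1 + 0.0539 × 12.5)] = 6.25×10^6 / 4804 = 1302 m³.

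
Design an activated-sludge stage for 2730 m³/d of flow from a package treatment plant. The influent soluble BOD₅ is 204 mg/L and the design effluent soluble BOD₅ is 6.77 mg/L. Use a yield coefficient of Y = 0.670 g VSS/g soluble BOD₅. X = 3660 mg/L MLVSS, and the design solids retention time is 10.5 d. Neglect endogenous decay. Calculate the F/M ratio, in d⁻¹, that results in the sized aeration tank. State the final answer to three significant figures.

With k_d = 0 the design equation reduces to V = Y Q (S₀−S) θ_c / X = 0.670 × 2730 × (204 − 6.77) × 10.5 / 3660 = 1035 m³.
F/M = Q·S₀ / (V·X) = 2730 × 204 / (1035 × 3660) = 0.1470 g soluble BOD₅·(g VSS·d)⁻¹.

F/M ≈ 0.147 d⁻¹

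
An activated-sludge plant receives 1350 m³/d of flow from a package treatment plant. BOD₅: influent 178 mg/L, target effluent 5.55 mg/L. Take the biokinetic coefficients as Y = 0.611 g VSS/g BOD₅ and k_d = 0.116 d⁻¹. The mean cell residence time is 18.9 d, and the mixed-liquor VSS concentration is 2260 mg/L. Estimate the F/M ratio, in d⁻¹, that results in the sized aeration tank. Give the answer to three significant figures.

From the SRT design equation V = Y Q (S₀−S) θ_c / [X (1 + k_d θ_c)] = 0.611 × 1350 × (178 − 5.55) × 18.9 / [2260 × (1 + 0.116 × 18.9)] = 2.69×10^6 / 7215 = 372.6 m³.
Food-to-microorganism ratio F/M = Q S₀ / (V X) = 1350 × 178 / (372.6 × 2260) = 0.2853 d⁻¹.

F/M ≈ 0.285 d⁻¹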